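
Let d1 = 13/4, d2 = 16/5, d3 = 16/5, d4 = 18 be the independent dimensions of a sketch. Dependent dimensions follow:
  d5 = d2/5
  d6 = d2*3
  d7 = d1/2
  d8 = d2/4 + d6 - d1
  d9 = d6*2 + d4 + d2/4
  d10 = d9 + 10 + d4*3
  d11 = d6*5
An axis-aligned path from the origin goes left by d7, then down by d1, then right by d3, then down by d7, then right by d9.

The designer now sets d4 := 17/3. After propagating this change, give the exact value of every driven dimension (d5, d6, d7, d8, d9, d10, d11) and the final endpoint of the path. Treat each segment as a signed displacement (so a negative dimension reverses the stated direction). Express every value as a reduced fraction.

d5 = 16/25
d6 = 48/5
d7 = 13/8
d8 = 143/20
d9 = 77/3
d10 = 158/3
d11 = 48
endpoint = (3269/120, -39/8)

Apply edit: d4 := 17/3
  d5 = d2/5 = 16/25
  d6 = d2*3 = 48/5
  d7 = d1/2 = 13/8
  d8 = d2/4 + d6 - d1 = 143/20
  d9 = d6*2 + d4 + d2/4 = 77/3
  d10 = d9 + 10 + d4*3 = 158/3
  d11 = d6*5 = 48
Walk from origin (0, 0):
  seg 1: left by d7 = 13/8 → (-13/8, 0)
  seg 2: down by d1 = 13/4 → (-13/8, -13/4)
  seg 3: right by d3 = 16/5 → (63/40, -13/4)
  seg 4: down by d7 = 13/8 → (63/40, -39/8)
  seg 5: right by d9 = 77/3 → (3269/120, -39/8)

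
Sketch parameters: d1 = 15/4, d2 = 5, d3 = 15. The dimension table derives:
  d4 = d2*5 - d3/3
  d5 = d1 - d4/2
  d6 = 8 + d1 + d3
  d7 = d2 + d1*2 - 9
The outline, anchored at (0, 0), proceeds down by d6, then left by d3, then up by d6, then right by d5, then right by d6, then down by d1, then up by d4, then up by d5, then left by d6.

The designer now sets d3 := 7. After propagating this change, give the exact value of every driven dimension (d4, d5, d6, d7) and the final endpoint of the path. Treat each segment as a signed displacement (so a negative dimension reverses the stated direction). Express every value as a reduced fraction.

d4 = 68/3
d5 = -91/12
d6 = 75/4
d7 = 7/2
endpoint = (-175/12, 34/3)

Apply edit: d3 := 7
  d4 = d2*5 - d3/3 = 68/3
  d5 = d1 - d4/2 = -91/12
  d6 = 8 + d1 + d3 = 75/4
  d7 = d2 + d1*2 - 9 = 7/2
Walk from origin (0, 0):
  seg 1: down by d6 = 75/4 → (0, -75/4)
  seg 2: left by d3 = 7 → (-7, -75/4)
  seg 3: up by d6 = 75/4 → (-7, 0)
  seg 4: right by d5 = -91/12 → (-175/12, 0)
  seg 5: right by d6 = 75/4 → (25/6, 0)
  seg 6: down by d1 = 15/4 → (25/6, -15/4)
  seg 7: up by d4 = 68/3 → (25/6, 227/12)
  seg 8: up by d5 = -91/12 → (25/6, 34/3)
  seg 9: left by d6 = 75/4 → (-175/12, 34/3)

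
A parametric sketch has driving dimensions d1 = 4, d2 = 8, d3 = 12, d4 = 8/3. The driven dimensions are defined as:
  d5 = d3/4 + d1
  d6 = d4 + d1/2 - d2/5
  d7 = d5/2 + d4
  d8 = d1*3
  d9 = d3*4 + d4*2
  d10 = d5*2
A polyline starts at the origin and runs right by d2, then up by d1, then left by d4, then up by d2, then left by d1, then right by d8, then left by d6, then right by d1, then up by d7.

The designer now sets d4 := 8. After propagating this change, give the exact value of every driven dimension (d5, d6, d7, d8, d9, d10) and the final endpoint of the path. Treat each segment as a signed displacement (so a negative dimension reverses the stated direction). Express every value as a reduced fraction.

d5 = 7
d6 = 42/5
d7 = 23/2
d8 = 12
d9 = 64
d10 = 14
endpoint = (18/5, 47/2)

Apply edit: d4 := 8
  d5 = d3/4 + d1 = 7
  d6 = d4 + d1/2 - d2/5 = 42/5
  d7 = d5/2 + d4 = 23/2
  d8 = d1*3 = 12
  d9 = d3*4 + d4*2 = 64
  d10 = d5*2 = 14
Walk from origin (0, 0):
  seg 1: right by d2 = 8 → (8, 0)
  seg 2: up by d1 = 4 → (8, 4)
  seg 3: left by d4 = 8 → (0, 4)
  seg 4: up by d2 = 8 → (0, 12)
  seg 5: left by d1 = 4 → (-4, 12)
  seg 6: right by d8 = 12 → (8, 12)
  seg 7: left by d6 = 42/5 → (-2/5, 12)
  seg 8: right by d1 = 4 → (18/5, 12)
  seg 9: up by d7 = 23/2 → (18/5, 47/2)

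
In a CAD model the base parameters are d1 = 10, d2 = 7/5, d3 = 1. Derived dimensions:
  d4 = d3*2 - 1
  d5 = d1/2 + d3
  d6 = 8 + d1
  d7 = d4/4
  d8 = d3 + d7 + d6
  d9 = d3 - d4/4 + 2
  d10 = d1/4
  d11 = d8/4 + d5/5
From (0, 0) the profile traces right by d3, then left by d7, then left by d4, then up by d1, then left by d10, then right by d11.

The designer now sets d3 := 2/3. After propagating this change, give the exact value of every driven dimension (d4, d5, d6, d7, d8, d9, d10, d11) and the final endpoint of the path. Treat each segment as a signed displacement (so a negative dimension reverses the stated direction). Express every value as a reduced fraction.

Apply edit: d3 := 2/3
  d4 = d3*2 - 1 = 1/3
  d5 = d1/2 + d3 = 17/3
  d6 = 8 + d1 = 18
  d7 = d4/4 = 1/12
  d8 = d3 + d7 + d6 = 75/4
  d9 = d3 - d4/4 + 2 = 31/12
  d10 = d1/4 = 5/2
  d11 = d8/4 + d5/5 = 1397/240
Walk from origin (0, 0):
  seg 1: right by d3 = 2/3 → (2/3, 0)
  seg 2: left by d7 = 1/12 → (7/12, 0)
  seg 3: left by d4 = 1/3 → (1/4, 0)
  seg 4: up by d1 = 10 → (1/4, 10)
  seg 5: left by d10 = 5/2 → (-9/4, 10)
  seg 6: right by d11 = 1397/240 → (857/240, 10)

d4 = 1/3
d5 = 17/3
d6 = 18
d7 = 1/12
d8 = 75/4
d9 = 31/12
d10 = 5/2
d11 = 1397/240
endpoint = (857/240, 10)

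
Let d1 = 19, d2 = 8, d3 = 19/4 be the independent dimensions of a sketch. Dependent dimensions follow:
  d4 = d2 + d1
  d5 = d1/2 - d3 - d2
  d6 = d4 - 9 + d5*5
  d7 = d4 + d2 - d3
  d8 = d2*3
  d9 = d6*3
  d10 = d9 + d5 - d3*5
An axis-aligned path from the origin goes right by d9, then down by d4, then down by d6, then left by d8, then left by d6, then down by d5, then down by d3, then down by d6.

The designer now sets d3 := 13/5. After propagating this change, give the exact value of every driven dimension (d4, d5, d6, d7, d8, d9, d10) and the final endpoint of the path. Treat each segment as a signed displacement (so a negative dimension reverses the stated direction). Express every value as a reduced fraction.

d4 = 27
d5 = -11/10
d6 = 25/2
d7 = 162/5
d8 = 24
d9 = 75/2
d10 = 117/5
endpoint = (1, -107/2)

Apply edit: d3 := 13/5
  d4 = d2 + d1 = 27
  d5 = d1/2 - d3 - d2 = -11/10
  d6 = d4 - 9 + d5*5 = 25/2
  d7 = d4 + d2 - d3 = 162/5
  d8 = d2*3 = 24
  d9 = d6*3 = 75/2
  d10 = d9 + d5 - d3*5 = 117/5
Walk from origin (0, 0):
  seg 1: right by d9 = 75/2 → (75/2, 0)
  seg 2: down by d4 = 27 → (75/2, -27)
  seg 3: down by d6 = 25/2 → (75/2, -79/2)
  seg 4: left by d8 = 24 → (27/2, -79/2)
  seg 5: left by d6 = 25/2 → (1, -79/2)
  seg 6: down by d5 = -11/10 → (1, -192/5)
  seg 7: down by d3 = 13/5 → (1, -41)
  seg 8: down by d6 = 25/2 → (1, -107/2)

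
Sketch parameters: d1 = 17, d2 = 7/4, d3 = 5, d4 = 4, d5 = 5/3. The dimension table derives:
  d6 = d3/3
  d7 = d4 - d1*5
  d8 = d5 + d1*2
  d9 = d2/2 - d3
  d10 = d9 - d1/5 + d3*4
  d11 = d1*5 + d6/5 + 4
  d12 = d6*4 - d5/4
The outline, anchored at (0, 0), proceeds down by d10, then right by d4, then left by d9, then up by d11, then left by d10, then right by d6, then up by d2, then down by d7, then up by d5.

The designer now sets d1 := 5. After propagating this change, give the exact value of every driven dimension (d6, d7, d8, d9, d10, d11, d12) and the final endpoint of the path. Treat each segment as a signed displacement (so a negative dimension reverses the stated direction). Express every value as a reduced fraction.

Apply edit: d1 := 5
  d6 = d3/3 = 5/3
  d7 = d4 - d1*5 = -21
  d8 = d5 + d1*2 = 35/3
  d9 = d2/2 - d3 = -33/8
  d10 = d9 - d1/5 + d3*4 = 119/8
  d11 = d1*5 + d6/5 + 4 = 88/3
  d12 = d6*4 - d5/4 = 25/4
Walk from origin (0, 0):
  seg 1: down by d10 = 119/8 → (0, -119/8)
  seg 2: right by d4 = 4 → (4, -119/8)
  seg 3: left by d9 = -33/8 → (65/8, -119/8)
  seg 4: up by d11 = 88/3 → (65/8, 347/24)
  seg 5: left by d10 = 119/8 → (-27/4, 347/24)
  seg 6: right by d6 = 5/3 → (-61/12, 347/24)
  seg 7: up by d2 = 7/4 → (-61/12, 389/24)
  seg 8: down by d7 = -21 → (-61/12, 893/24)
  seg 9: up by d5 = 5/3 → (-61/12, 311/8)

d6 = 5/3
d7 = -21
d8 = 35/3
d9 = -33/8
d10 = 119/8
d11 = 88/3
d12 = 25/4
endpoint = (-61/12, 311/8)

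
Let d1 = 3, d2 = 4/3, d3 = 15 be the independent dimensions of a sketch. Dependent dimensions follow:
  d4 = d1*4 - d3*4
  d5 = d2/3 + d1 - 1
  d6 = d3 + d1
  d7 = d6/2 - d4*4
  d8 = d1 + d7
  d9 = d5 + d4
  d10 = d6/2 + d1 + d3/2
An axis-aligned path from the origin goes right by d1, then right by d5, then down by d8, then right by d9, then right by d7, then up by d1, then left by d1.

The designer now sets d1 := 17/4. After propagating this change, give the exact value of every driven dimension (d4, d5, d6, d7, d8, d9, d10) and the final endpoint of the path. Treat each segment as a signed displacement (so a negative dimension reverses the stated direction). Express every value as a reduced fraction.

Apply edit: d1 := 17/4
  d4 = d1*4 - d3*4 = -43
  d5 = d2/3 + d1 - 1 = 133/36
  d6 = d3 + d1 = 77/4
  d7 = d6/2 - d4*4 = 1453/8
  d8 = d1 + d7 = 1487/8
  d9 = d5 + d4 = -1415/36
  d10 = d6/2 + d1 + d3/2 = 171/8
Walk from origin (0, 0):
  seg 1: right by d1 = 17/4 → (17/4, 0)
  seg 2: right by d5 = 133/36 → (143/18, 0)
  seg 3: down by d8 = 1487/8 → (143/18, -1487/8)
  seg 4: right by d9 = -1415/36 → (-1129/36, -1487/8)
  seg 5: right by d7 = 1453/8 → (10819/72, -1487/8)
  seg 6: up by d1 = 17/4 → (10819/72, -1453/8)
  seg 7: left by d1 = 17/4 → (10513/72, -1453/8)

d4 = -43
d5 = 133/36
d6 = 77/4
d7 = 1453/8
d8 = 1487/8
d9 = -1415/36
d10 = 171/8
endpoint = (10513/72, -1453/8)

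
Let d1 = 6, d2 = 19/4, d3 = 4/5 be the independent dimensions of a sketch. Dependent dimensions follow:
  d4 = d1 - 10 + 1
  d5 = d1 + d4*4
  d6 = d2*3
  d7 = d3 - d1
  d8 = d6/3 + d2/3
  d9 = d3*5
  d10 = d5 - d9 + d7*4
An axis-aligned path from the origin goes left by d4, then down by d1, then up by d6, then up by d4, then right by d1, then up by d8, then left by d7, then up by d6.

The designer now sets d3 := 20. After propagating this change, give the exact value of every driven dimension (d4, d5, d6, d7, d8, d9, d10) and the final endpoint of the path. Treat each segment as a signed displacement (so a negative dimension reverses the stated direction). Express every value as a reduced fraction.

Apply edit: d3 := 20
  d4 = d1 - 10 + 1 = -3
  d5 = d1 + d4*4 = -6
  d6 = d2*3 = 57/4
  d7 = d3 - d1 = 14
  d8 = d6/3 + d2/3 = 19/3
  d9 = d3*5 = 100
  d10 = d5 - d9 + d7*4 = -50
Walk from origin (0, 0):
  seg 1: left by d4 = -3 → (3, 0)
  seg 2: down by d1 = 6 → (3, -6)
  seg 3: up by d6 = 57/4 → (3, 33/4)
  seg 4: up by d4 = -3 → (3, 21/4)
  seg 5: right by d1 = 6 → (9, 21/4)
  seg 6: up by d8 = 19/3 → (9, 139/12)
  seg 7: left by d7 = 14 → (-5, 139/12)
  seg 8: up by d6 = 57/4 → (-5, 155/6)

d4 = -3
d5 = -6
d6 = 57/4
d7 = 14
d8 = 19/3
d9 = 100
d10 = -50
endpoint = (-5, 155/6)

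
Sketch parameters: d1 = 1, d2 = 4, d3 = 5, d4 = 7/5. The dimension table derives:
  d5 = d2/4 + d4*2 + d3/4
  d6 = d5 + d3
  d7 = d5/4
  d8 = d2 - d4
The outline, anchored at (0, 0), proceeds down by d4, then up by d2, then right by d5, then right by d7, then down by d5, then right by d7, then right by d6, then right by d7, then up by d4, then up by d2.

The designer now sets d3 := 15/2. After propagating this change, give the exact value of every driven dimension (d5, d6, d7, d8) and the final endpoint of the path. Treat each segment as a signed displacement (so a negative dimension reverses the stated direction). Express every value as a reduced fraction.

Apply edit: d3 := 15/2
  d5 = d2/4 + d4*2 + d3/4 = 227/40
  d6 = d5 + d3 = 527/40
  d7 = d5/4 = 227/160
  d8 = d2 - d4 = 13/5
Walk from origin (0, 0):
  seg 1: down by d4 = 7/5 → (0, -7/5)
  seg 2: up by d2 = 4 → (0, 13/5)
  seg 3: right by d5 = 227/40 → (227/40, 13/5)
  seg 4: right by d7 = 227/160 → (227/32, 13/5)
  seg 5: down by d5 = 227/40 → (227/32, -123/40)
  seg 6: right by d7 = 227/160 → (681/80, -123/40)
  seg 7: right by d6 = 527/40 → (347/16, -123/40)
  seg 8: right by d7 = 227/160 → (3697/160, -123/40)
  seg 9: up by d4 = 7/5 → (3697/160, -67/40)
  seg 10: up by d2 = 4 → (3697/160, 93/40)

d5 = 227/40
d6 = 527/40
d7 = 227/160
d8 = 13/5
endpoint = (3697/160, 93/40)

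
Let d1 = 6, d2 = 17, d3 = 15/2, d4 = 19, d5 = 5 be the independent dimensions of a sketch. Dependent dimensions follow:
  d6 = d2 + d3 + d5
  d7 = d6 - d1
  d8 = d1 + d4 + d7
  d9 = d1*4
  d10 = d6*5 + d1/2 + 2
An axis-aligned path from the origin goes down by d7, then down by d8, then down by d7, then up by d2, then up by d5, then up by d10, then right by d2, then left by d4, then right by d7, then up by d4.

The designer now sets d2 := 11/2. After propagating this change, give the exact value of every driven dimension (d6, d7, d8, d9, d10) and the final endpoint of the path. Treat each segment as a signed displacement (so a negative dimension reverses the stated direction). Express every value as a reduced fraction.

d6 = 18
d7 = 12
d8 = 37
d9 = 24
d10 = 95
endpoint = (-3/2, 127/2)

Apply edit: d2 := 11/2
  d6 = d2 + d3 + d5 = 18
  d7 = d6 - d1 = 12
  d8 = d1 + d4 + d7 = 37
  d9 = d1*4 = 24
  d10 = d6*5 + d1/2 + 2 = 95
Walk from origin (0, 0):
  seg 1: down by d7 = 12 → (0, -12)
  seg 2: down by d8 = 37 → (0, -49)
  seg 3: down by d7 = 12 → (0, -61)
  seg 4: up by d2 = 11/2 → (0, -111/2)
  seg 5: up by d5 = 5 → (0, -101/2)
  seg 6: up by d10 = 95 → (0, 89/2)
  seg 7: right by d2 = 11/2 → (11/2, 89/2)
  seg 8: left by d4 = 19 → (-27/2, 89/2)
  seg 9: right by d7 = 12 → (-3/2, 89/2)
  seg 10: up by d4 = 19 → (-3/2, 127/2)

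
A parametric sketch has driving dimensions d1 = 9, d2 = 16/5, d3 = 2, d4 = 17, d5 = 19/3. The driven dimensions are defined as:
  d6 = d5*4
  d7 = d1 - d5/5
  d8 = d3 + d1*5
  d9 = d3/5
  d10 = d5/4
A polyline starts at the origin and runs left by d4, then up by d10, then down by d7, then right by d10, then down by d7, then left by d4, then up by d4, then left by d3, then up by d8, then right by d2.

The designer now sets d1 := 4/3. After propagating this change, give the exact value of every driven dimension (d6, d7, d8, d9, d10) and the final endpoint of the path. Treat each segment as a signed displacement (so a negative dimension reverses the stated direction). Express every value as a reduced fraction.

d6 = 76/3
d7 = 1/15
d8 = 26/3
d9 = 2/5
d10 = 19/12
endpoint = (-1873/60, 1627/60)

Apply edit: d1 := 4/3
  d6 = d5*4 = 76/3
  d7 = d1 - d5/5 = 1/15
  d8 = d3 + d1*5 = 26/3
  d9 = d3/5 = 2/5
  d10 = d5/4 = 19/12
Walk from origin (0, 0):
  seg 1: left by d4 = 17 → (-17, 0)
  seg 2: up by d10 = 19/12 → (-17, 19/12)
  seg 3: down by d7 = 1/15 → (-17, 91/60)
  seg 4: right by d10 = 19/12 → (-185/12, 91/60)
  seg 5: down by d7 = 1/15 → (-185/12, 29/20)
  seg 6: left by d4 = 17 → (-389/12, 29/20)
  seg 7: up by d4 = 17 → (-389/12, 369/20)
  seg 8: left by d3 = 2 → (-413/12, 369/20)
  seg 9: up by d8 = 26/3 → (-413/12, 1627/60)
  seg 10: right by d2 = 16/5 → (-1873/60, 1627/60)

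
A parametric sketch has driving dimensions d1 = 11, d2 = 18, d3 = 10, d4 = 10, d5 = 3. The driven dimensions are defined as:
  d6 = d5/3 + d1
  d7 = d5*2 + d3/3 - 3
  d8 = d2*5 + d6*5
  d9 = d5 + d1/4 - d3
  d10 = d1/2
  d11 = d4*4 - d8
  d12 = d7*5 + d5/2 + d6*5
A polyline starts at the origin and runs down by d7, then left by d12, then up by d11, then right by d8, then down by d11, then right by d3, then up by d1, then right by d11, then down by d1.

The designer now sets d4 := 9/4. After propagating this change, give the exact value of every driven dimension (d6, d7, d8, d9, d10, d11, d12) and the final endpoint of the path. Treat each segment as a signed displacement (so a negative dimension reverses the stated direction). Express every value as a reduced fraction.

Apply edit: d4 := 9/4
  d6 = d5/3 + d1 = 12
  d7 = d5*2 + d3/3 - 3 = 19/3
  d8 = d2*5 + d6*5 = 150
  d9 = d5 + d1/4 - d3 = -17/4
  d10 = d1/2 = 11/2
  d11 = d4*4 - d8 = -141
  d12 = d7*5 + d5/2 + d6*5 = 559/6
Walk from origin (0, 0):
  seg 1: down by d7 = 19/3 → (0, -19/3)
  seg 2: left by d12 = 559/6 → (-559/6, -19/3)
  seg 3: up by d11 = -141 → (-559/6, -442/3)
  seg 4: right by d8 = 150 → (341/6, -442/3)
  seg 5: down by d11 = -141 → (341/6, -19/3)
  seg 6: right by d3 = 10 → (401/6, -19/3)
  seg 7: up by d1 = 11 → (401/6, 14/3)
  seg 8: right by d11 = -141 → (-445/6, 14/3)
  seg 9: down by d1 = 11 → (-445/6, -19/3)

d6 = 12
d7 = 19/3
d8 = 150
d9 = -17/4
d10 = 11/2
d11 = -141
d12 = 559/6
endpoint = (-445/6, -19/3)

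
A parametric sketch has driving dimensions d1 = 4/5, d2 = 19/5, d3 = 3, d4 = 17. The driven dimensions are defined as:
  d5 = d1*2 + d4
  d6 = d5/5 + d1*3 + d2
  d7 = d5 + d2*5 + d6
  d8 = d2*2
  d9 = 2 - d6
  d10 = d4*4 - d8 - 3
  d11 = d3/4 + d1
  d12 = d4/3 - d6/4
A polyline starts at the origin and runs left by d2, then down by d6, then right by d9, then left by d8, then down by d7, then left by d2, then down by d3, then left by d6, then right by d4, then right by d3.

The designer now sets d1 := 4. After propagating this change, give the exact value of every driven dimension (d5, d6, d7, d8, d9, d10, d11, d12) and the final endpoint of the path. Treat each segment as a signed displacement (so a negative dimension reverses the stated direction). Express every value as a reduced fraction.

d5 = 25
d6 = 104/5
d7 = 324/5
d8 = 38/5
d9 = -94/5
d10 = 287/5
d11 = 19/4
d12 = 7/15
endpoint = (-174/5, -443/5)

Apply edit: d1 := 4
  d5 = d1*2 + d4 = 25
  d6 = d5/5 + d1*3 + d2 = 104/5
  d7 = d5 + d2*5 + d6 = 324/5
  d8 = d2*2 = 38/5
  d9 = 2 - d6 = -94/5
  d10 = d4*4 - d8 - 3 = 287/5
  d11 = d3/4 + d1 = 19/4
  d12 = d4/3 - d6/4 = 7/15
Walk from origin (0, 0):
  seg 1: left by d2 = 19/5 → (-19/5, 0)
  seg 2: down by d6 = 104/5 → (-19/5, -104/5)
  seg 3: right by d9 = -94/5 → (-113/5, -104/5)
  seg 4: left by d8 = 38/5 → (-151/5, -104/5)
  seg 5: down by d7 = 324/5 → (-151/5, -428/5)
  seg 6: left by d2 = 19/5 → (-34, -428/5)
  seg 7: down by d3 = 3 → (-34, -443/5)
  seg 8: left by d6 = 104/5 → (-274/5, -443/5)
  seg 9: right by d4 = 17 → (-189/5, -443/5)
  seg 10: right by d3 = 3 → (-174/5, -443/5)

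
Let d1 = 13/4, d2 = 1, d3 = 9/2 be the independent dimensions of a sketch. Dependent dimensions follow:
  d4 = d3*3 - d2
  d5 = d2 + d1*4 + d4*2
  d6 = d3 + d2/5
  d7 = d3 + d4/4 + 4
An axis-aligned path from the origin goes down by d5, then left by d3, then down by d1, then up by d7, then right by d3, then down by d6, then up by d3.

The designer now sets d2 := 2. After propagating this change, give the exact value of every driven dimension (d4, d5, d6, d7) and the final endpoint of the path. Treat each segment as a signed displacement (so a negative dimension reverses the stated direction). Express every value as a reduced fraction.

d4 = 23/2
d5 = 38
d6 = 49/10
d7 = 91/8
endpoint = (0, -1211/40)

Apply edit: d2 := 2
  d4 = d3*3 - d2 = 23/2
  d5 = d2 + d1*4 + d4*2 = 38
  d6 = d3 + d2/5 = 49/10
  d7 = d3 + d4/4 + 4 = 91/8
Walk from origin (0, 0):
  seg 1: down by d5 = 38 → (0, -38)
  seg 2: left by d3 = 9/2 → (-9/2, -38)
  seg 3: down by d1 = 13/4 → (-9/2, -165/4)
  seg 4: up by d7 = 91/8 → (-9/2, -239/8)
  seg 5: right by d3 = 9/2 → (0, -239/8)
  seg 6: down by d6 = 49/10 → (0, -1391/40)
  seg 7: up by d3 = 9/2 → (0, -1211/40)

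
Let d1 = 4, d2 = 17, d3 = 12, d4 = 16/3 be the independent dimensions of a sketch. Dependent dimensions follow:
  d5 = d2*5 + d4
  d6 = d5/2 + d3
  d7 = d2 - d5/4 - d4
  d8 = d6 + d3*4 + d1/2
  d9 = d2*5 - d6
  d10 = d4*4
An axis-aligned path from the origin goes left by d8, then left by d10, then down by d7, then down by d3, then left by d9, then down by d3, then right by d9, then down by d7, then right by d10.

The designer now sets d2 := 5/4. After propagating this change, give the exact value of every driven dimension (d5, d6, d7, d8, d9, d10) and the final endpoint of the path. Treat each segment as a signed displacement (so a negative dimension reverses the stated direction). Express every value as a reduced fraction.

Apply edit: d2 := 5/4
  d5 = d2*5 + d4 = 139/12
  d6 = d5/2 + d3 = 427/24
  d7 = d2 - d5/4 - d4 = -335/48
  d8 = d6 + d3*4 + d1/2 = 1627/24
  d9 = d2*5 - d6 = -277/24
  d10 = d4*4 = 64/3
Walk from origin (0, 0):
  seg 1: left by d8 = 1627/24 → (-1627/24, 0)
  seg 2: left by d10 = 64/3 → (-713/8, 0)
  seg 3: down by d7 = -335/48 → (-713/8, 335/48)
  seg 4: down by d3 = 12 → (-713/8, -241/48)
  seg 5: left by d9 = -277/24 → (-931/12, -241/48)
  seg 6: down by d3 = 12 → (-931/12, -817/48)
  seg 7: right by d9 = -277/24 → (-713/8, -817/48)
  seg 8: down by d7 = -335/48 → (-713/8, -241/24)
  seg 9: right by d10 = 64/3 → (-1627/24, -241/24)

d5 = 139/12
d6 = 427/24
d7 = -335/48
d8 = 1627/24
d9 = -277/24
d10 = 64/3
endpoint = (-1627/24, -241/24)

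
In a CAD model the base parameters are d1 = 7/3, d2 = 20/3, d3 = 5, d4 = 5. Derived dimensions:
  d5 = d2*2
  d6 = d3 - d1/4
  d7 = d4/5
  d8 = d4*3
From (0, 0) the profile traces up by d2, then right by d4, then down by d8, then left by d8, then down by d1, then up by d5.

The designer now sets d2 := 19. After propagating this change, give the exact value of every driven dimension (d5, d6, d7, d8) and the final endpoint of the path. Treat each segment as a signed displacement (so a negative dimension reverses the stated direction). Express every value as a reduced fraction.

d5 = 38
d6 = 53/12
d7 = 1
d8 = 15
endpoint = (-10, 119/3)

Apply edit: d2 := 19
  d5 = d2*2 = 38
  d6 = d3 - d1/4 = 53/12
  d7 = d4/5 = 1
  d8 = d4*3 = 15
Walk from origin (0, 0):
  seg 1: up by d2 = 19 → (0, 19)
  seg 2: right by d4 = 5 → (5, 19)
  seg 3: down by d8 = 15 → (5, 4)
  seg 4: left by d8 = 15 → (-10, 4)
  seg 5: down by d1 = 7/3 → (-10, 5/3)
  seg 6: up by d5 = 38 → (-10, 119/3)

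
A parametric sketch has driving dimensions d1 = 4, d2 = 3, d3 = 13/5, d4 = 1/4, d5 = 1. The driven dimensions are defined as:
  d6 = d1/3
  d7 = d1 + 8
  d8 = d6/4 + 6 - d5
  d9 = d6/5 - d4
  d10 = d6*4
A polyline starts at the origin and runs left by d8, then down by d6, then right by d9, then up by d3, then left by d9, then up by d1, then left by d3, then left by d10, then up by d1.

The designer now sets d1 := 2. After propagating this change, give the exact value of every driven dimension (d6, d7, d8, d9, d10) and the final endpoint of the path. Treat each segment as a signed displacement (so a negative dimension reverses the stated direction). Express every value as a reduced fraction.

Apply edit: d1 := 2
  d6 = d1/3 = 2/3
  d7 = d1 + 8 = 10
  d8 = d6/4 + 6 - d5 = 31/6
  d9 = d6/5 - d4 = -7/60
  d10 = d6*4 = 8/3
Walk from origin (0, 0):
  seg 1: left by d8 = 31/6 → (-31/6, 0)
  seg 2: down by d6 = 2/3 → (-31/6, -2/3)
  seg 3: right by d9 = -7/60 → (-317/60, -2/3)
  seg 4: up by d3 = 13/5 → (-317/60, 29/15)
  seg 5: left by d9 = -7/60 → (-31/6, 29/15)
  seg 6: up by d1 = 2 → (-31/6, 59/15)
  seg 7: left by d3 = 13/5 → (-233/30, 59/15)
  seg 8: left by d10 = 8/3 → (-313/30, 59/15)
  seg 9: up by d1 = 2 → (-313/30, 89/15)

d6 = 2/3
d7 = 10
d8 = 31/6
d9 = -7/60
d10 = 8/3
endpoint = (-313/30, 89/15)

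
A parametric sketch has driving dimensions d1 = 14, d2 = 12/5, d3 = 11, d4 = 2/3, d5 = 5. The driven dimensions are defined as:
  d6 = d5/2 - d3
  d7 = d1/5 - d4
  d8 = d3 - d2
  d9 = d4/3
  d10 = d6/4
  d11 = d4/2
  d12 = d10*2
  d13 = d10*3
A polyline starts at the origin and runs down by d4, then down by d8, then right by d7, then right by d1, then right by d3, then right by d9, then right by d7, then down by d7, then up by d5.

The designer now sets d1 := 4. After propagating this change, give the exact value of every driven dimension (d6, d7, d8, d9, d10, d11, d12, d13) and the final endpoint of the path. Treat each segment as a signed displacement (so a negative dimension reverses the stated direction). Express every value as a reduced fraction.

d6 = -17/2
d7 = 2/15
d8 = 43/5
d9 = 2/9
d10 = -17/8
d11 = 1/3
d12 = -17/4
d13 = -51/8
endpoint = (697/45, -22/5)

Apply edit: d1 := 4
  d6 = d5/2 - d3 = -17/2
  d7 = d1/5 - d4 = 2/15
  d8 = d3 - d2 = 43/5
  d9 = d4/3 = 2/9
  d10 = d6/4 = -17/8
  d11 = d4/2 = 1/3
  d12 = d10*2 = -17/4
  d13 = d10*3 = -51/8
Walk from origin (0, 0):
  seg 1: down by d4 = 2/3 → (0, -2/3)
  seg 2: down by d8 = 43/5 → (0, -139/15)
  seg 3: right by d7 = 2/15 → (2/15, -139/15)
  seg 4: right by d1 = 4 → (62/15, -139/15)
  seg 5: right by d3 = 11 → (227/15, -139/15)
  seg 6: right by d9 = 2/9 → (691/45, -139/15)
  seg 7: right by d7 = 2/15 → (697/45, -139/15)
  seg 8: down by d7 = 2/15 → (697/45, -47/5)
  seg 9: up by d5 = 5 → (697/45, -22/5)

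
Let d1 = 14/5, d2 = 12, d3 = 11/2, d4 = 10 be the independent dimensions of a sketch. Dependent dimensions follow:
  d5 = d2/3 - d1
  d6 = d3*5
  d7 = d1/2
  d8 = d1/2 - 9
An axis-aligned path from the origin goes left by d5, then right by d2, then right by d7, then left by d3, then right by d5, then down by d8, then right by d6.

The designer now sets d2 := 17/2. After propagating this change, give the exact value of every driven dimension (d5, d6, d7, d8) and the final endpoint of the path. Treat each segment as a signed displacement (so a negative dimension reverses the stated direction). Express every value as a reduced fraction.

Apply edit: d2 := 17/2
  d5 = d2/3 - d1 = 1/30
  d6 = d3*5 = 55/2
  d7 = d1/2 = 7/5
  d8 = d1/2 - 9 = -38/5
Walk from origin (0, 0):
  seg 1: left by d5 = 1/30 → (-1/30, 0)
  seg 2: right by d2 = 17/2 → (127/15, 0)
  seg 3: right by d7 = 7/5 → (148/15, 0)
  seg 4: left by d3 = 11/2 → (131/30, 0)
  seg 5: right by d5 = 1/30 → (22/5, 0)
  seg 6: down by d8 = -38/5 → (22/5, 38/5)
  seg 7: right by d6 = 55/2 → (319/10, 38/5)

d5 = 1/30
d6 = 55/2
d7 = 7/5
d8 = -38/5
endpoint = (319/10, 38/5)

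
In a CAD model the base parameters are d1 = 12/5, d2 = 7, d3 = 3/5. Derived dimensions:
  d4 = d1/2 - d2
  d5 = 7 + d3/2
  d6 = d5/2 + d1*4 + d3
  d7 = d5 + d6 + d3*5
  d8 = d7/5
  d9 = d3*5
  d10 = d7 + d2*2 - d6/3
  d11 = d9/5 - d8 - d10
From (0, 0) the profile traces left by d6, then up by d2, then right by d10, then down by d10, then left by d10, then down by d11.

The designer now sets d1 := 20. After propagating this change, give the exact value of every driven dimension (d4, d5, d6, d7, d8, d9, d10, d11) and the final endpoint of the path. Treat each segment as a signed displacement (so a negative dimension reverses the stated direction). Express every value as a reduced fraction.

d4 = 3
d5 = 73/10
d6 = 337/4
d7 = 1891/20
d8 = 1891/100
d9 = 3
d10 = 1207/15
d11 = -29633/300
endpoint = (-337/4, 2531/100)

Apply edit: d1 := 20
  d4 = d1/2 - d2 = 3
  d5 = 7 + d3/2 = 73/10
  d6 = d5/2 + d1*4 + d3 = 337/4
  d7 = d5 + d6 + d3*5 = 1891/20
  d8 = d7/5 = 1891/100
  d9 = d3*5 = 3
  d10 = d7 + d2*2 - d6/3 = 1207/15
  d11 = d9/5 - d8 - d10 = -29633/300
Walk from origin (0, 0):
  seg 1: left by d6 = 337/4 → (-337/4, 0)
  seg 2: up by d2 = 7 → (-337/4, 7)
  seg 3: right by d10 = 1207/15 → (-227/60, 7)
  seg 4: down by d10 = 1207/15 → (-227/60, -1102/15)
  seg 5: left by d10 = 1207/15 → (-337/4, -1102/15)
  seg 6: down by d11 = -29633/300 → (-337/4, 2531/100)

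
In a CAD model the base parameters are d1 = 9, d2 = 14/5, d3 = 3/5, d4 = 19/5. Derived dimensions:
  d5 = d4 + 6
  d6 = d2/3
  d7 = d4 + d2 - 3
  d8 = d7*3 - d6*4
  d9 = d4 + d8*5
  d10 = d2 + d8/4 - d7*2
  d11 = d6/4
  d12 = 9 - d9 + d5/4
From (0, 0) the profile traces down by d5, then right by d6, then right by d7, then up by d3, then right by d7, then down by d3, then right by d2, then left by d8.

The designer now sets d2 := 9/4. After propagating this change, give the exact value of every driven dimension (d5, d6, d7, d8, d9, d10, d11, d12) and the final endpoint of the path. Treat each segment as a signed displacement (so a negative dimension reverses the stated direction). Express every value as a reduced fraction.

Apply edit: d2 := 9/4
  d5 = d4 + 6 = 49/5
  d6 = d2/3 = 3/4
  d7 = d4 + d2 - 3 = 61/20
  d8 = d7*3 - d6*4 = 123/20
  d9 = d4 + d8*5 = 691/20
  d10 = d2 + d8/4 - d7*2 = -37/16
  d11 = d6/4 = 3/16
  d12 = 9 - d9 + d5/4 = -231/10
Walk from origin (0, 0):
  seg 1: down by d5 = 49/5 → (0, -49/5)
  seg 2: right by d6 = 3/4 → (3/4, -49/5)
  seg 3: right by d7 = 61/20 → (19/5, -49/5)
  seg 4: up by d3 = 3/5 → (19/5, -46/5)
  seg 5: right by d7 = 61/20 → (137/20, -46/5)
  seg 6: down by d3 = 3/5 → (137/20, -49/5)
  seg 7: right by d2 = 9/4 → (91/10, -49/5)
  seg 8: left by d8 = 123/20 → (59/20, -49/5)

d5 = 49/5
d6 = 3/4
d7 = 61/20
d8 = 123/20
d9 = 691/20
d10 = -37/16
d11 = 3/16
d12 = -231/10
endpoint = (59/20, -49/5)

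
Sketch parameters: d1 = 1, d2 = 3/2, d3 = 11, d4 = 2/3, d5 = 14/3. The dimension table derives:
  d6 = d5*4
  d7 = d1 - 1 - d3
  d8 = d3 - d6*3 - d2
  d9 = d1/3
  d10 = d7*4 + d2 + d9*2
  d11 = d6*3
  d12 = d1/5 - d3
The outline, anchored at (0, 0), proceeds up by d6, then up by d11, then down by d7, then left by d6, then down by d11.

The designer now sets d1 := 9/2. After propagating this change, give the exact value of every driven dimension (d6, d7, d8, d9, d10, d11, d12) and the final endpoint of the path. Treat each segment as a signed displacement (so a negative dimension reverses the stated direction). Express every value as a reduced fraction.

Apply edit: d1 := 9/2
  d6 = d5*4 = 56/3
  d7 = d1 - 1 - d3 = -15/2
  d8 = d3 - d6*3 - d2 = -93/2
  d9 = d1/3 = 3/2
  d10 = d7*4 + d2 + d9*2 = -51/2
  d11 = d6*3 = 56
  d12 = d1/5 - d3 = -101/10
Walk from origin (0, 0):
  seg 1: up by d6 = 56/3 → (0, 56/3)
  seg 2: up by d11 = 56 → (0, 224/3)
  seg 3: down by d7 = -15/2 → (0, 493/6)
  seg 4: left by d6 = 56/3 → (-56/3, 493/6)
  seg 5: down by d11 = 56 → (-56/3, 157/6)

d6 = 56/3
d7 = -15/2
d8 = -93/2
d9 = 3/2
d10 = -51/2
d11 = 56
d12 = -101/10
endpoint = (-56/3, 157/6)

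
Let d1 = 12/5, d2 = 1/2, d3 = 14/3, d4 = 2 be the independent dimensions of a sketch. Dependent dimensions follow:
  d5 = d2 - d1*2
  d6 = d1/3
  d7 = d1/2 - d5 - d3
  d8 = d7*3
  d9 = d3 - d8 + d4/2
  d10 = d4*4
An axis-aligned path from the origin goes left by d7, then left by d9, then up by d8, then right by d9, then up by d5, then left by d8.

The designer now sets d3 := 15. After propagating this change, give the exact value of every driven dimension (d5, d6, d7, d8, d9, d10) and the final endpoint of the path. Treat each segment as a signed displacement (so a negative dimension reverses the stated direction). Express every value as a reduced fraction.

d5 = -43/10
d6 = 4/5
d7 = -19/2
d8 = -57/2
d9 = 89/2
d10 = 8
endpoint = (38, -164/5)

Apply edit: d3 := 15
  d5 = d2 - d1*2 = -43/10
  d6 = d1/3 = 4/5
  d7 = d1/2 - d5 - d3 = -19/2
  d8 = d7*3 = -57/2
  d9 = d3 - d8 + d4/2 = 89/2
  d10 = d4*4 = 8
Walk from origin (0, 0):
  seg 1: left by d7 = -19/2 → (19/2, 0)
  seg 2: left by d9 = 89/2 → (-35, 0)
  seg 3: up by d8 = -57/2 → (-35, -57/2)
  seg 4: right by d9 = 89/2 → (19/2, -57/2)
  seg 5: up by d5 = -43/10 → (19/2, -164/5)
  seg 6: left by d8 = -57/2 → (38, -164/5)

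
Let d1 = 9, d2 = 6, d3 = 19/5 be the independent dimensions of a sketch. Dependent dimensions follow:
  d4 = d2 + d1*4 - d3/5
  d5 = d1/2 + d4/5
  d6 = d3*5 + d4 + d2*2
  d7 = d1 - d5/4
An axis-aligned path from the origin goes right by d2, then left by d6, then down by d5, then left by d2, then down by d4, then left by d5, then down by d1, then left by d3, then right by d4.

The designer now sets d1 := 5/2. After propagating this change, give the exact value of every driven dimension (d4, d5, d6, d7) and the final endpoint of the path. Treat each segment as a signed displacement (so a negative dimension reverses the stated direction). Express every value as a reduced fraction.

Apply edit: d1 := 5/2
  d4 = d2 + d1*4 - d3/5 = 381/25
  d5 = d1/2 + d4/5 = 2149/500
  d6 = d3*5 + d4 + d2*2 = 1156/25
  d7 = d1 - d5/4 = 2851/2000
Walk from origin (0, 0):
  seg 1: right by d2 = 6 → (6, 0)
  seg 2: left by d6 = 1156/25 → (-1006/25, 0)
  seg 3: down by d5 = 2149/500 → (-1006/25, -2149/500)
  seg 4: left by d2 = 6 → (-1156/25, -2149/500)
  seg 5: down by d4 = 381/25 → (-1156/25, -9769/500)
  seg 6: left by d5 = 2149/500 → (-25269/500, -9769/500)
  seg 7: down by d1 = 5/2 → (-25269/500, -11019/500)
  seg 8: left by d3 = 19/5 → (-27169/500, -11019/500)
  seg 9: right by d4 = 381/25 → (-19549/500, -11019/500)

d4 = 381/25
d5 = 2149/500
d6 = 1156/25
d7 = 2851/2000
endpoint = (-19549/500, -11019/500)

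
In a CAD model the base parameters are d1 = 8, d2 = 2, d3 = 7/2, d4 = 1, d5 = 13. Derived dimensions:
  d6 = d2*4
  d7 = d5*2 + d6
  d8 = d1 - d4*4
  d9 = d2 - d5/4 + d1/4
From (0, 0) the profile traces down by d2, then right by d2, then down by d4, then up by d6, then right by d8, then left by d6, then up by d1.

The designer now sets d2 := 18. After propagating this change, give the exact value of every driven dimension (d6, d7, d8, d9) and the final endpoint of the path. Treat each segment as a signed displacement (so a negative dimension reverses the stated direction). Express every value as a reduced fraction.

d6 = 72
d7 = 98
d8 = 4
d9 = 67/4
endpoint = (-50, 61)

Apply edit: d2 := 18
  d6 = d2*4 = 72
  d7 = d5*2 + d6 = 98
  d8 = d1 - d4*4 = 4
  d9 = d2 - d5/4 + d1/4 = 67/4
Walk from origin (0, 0):
  seg 1: down by d2 = 18 → (0, -18)
  seg 2: right by d2 = 18 → (18, -18)
  seg 3: down by d4 = 1 → (18, -19)
  seg 4: up by d6 = 72 → (18, 53)
  seg 5: right by d8 = 4 → (22, 53)
  seg 6: left by d6 = 72 → (-50, 53)
  seg 7: up by d1 = 8 → (-50, 61)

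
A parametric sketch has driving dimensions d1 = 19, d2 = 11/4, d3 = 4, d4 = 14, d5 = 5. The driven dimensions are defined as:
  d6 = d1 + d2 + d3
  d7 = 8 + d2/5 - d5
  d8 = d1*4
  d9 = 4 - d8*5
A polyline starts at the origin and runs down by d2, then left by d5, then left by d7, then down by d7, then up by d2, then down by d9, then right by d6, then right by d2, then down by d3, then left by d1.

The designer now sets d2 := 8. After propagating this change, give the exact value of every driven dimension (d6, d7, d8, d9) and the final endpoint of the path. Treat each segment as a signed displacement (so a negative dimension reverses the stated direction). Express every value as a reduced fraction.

d6 = 31
d7 = 23/5
d8 = 76
d9 = -376
endpoint = (52/5, 1837/5)

Apply edit: d2 := 8
  d6 = d1 + d2 + d3 = 31
  d7 = 8 + d2/5 - d5 = 23/5
  d8 = d1*4 = 76
  d9 = 4 - d8*5 = -376
Walk from origin (0, 0):
  seg 1: down by d2 = 8 → (0, -8)
  seg 2: left by d5 = 5 → (-5, -8)
  seg 3: left by d7 = 23/5 → (-48/5, -8)
  seg 4: down by d7 = 23/5 → (-48/5, -63/5)
  seg 5: up by d2 = 8 → (-48/5, -23/5)
  seg 6: down by d9 = -376 → (-48/5, 1857/5)
  seg 7: right by d6 = 31 → (107/5, 1857/5)
  seg 8: right by d2 = 8 → (147/5, 1857/5)
  seg 9: down by d3 = 4 → (147/5, 1837/5)
  seg 10: left by d1 = 19 → (52/5, 1837/5)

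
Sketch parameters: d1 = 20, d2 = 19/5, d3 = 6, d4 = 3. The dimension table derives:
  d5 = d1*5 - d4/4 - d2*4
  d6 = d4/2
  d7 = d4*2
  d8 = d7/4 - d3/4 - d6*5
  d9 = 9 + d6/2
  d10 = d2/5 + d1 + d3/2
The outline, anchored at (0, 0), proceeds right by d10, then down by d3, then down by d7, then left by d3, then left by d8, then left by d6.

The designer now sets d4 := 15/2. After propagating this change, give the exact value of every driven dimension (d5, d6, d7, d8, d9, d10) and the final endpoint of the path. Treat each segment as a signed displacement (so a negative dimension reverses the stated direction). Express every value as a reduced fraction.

d5 = 3317/40
d6 = 15/4
d7 = 15
d8 = -33/2
d9 = 87/8
d10 = 594/25
endpoint = (3051/100, -21)

Apply edit: d4 := 15/2
  d5 = d1*5 - d4/4 - d2*4 = 3317/40
  d6 = d4/2 = 15/4
  d7 = d4*2 = 15
  d8 = d7/4 - d3/4 - d6*5 = -33/2
  d9 = 9 + d6/2 = 87/8
  d10 = d2/5 + d1 + d3/2 = 594/25
Walk from origin (0, 0):
  seg 1: right by d10 = 594/25 → (594/25, 0)
  seg 2: down by d3 = 6 → (594/25, -6)
  seg 3: down by d7 = 15 → (594/25, -21)
  seg 4: left by d3 = 6 → (444/25, -21)
  seg 5: left by d8 = -33/2 → (1713/50, -21)
  seg 6: left by d6 = 15/4 → (3051/100, -21)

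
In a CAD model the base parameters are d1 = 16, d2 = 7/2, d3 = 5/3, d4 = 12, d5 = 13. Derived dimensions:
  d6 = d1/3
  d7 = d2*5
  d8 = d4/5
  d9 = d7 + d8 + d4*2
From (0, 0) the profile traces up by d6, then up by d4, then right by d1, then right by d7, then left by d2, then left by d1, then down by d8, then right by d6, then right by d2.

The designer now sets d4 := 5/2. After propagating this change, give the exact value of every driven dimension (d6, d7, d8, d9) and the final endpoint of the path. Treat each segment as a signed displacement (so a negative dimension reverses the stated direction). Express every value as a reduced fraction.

Apply edit: d4 := 5/2
  d6 = d1/3 = 16/3
  d7 = d2*5 = 35/2
  d8 = d4/5 = 1/2
  d9 = d7 + d8 + d4*2 = 23
Walk from origin (0, 0):
  seg 1: up by d6 = 16/3 → (0, 16/3)
  seg 2: up by d4 = 5/2 → (0, 47/6)
  seg 3: right by d1 = 16 → (16, 47/6)
  seg 4: right by d7 = 35/2 → (67/2, 47/6)
  seg 5: left by d2 = 7/2 → (30, 47/6)
  seg 6: left by d1 = 16 → (14, 47/6)
  seg 7: down by d8 = 1/2 → (14, 22/3)
  seg 8: right by d6 = 16/3 → (58/3, 22/3)
  seg 9: right by d2 = 7/2 → (137/6, 22/3)

d6 = 16/3
d7 = 35/2
d8 = 1/2
d9 = 23
endpoint = (137/6, 22/3)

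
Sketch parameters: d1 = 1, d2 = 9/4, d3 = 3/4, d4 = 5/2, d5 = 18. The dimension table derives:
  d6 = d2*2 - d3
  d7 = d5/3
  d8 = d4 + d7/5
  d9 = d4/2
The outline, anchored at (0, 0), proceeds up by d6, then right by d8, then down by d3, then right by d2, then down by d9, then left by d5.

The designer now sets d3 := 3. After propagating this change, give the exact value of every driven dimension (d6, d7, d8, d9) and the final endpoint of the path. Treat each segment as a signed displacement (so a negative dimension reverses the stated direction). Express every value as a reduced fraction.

Apply edit: d3 := 3
  d6 = d2*2 - d3 = 3/2
  d7 = d5/3 = 6
  d8 = d4 + d7/5 = 37/10
  d9 = d4/2 = 5/4
Walk from origin (0, 0):
  seg 1: up by d6 = 3/2 → (0, 3/2)
  seg 2: right by d8 = 37/10 → (37/10, 3/2)
  seg 3: down by d3 = 3 → (37/10, -3/2)
  seg 4: right by d2 = 9/4 → (119/20, -3/2)
  seg 5: down by d9 = 5/4 → (119/20, -11/4)
  seg 6: left by d5 = 18 → (-241/20, -11/4)

d6 = 3/2
d7 = 6
d8 = 37/10
d9 = 5/4
endpoint = (-241/20, -11/4)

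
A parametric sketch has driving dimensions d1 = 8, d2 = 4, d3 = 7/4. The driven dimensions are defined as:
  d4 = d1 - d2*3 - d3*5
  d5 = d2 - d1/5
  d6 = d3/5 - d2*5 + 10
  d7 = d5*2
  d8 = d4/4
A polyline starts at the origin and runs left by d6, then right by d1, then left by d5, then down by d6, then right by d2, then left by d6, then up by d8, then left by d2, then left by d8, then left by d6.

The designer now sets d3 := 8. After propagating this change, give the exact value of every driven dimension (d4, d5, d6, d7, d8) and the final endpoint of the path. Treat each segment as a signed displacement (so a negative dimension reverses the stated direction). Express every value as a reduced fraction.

Apply edit: d3 := 8
  d4 = d1 - d2*3 - d3*5 = -44
  d5 = d2 - d1/5 = 12/5
  d6 = d3/5 - d2*5 + 10 = -42/5
  d7 = d5*2 = 24/5
  d8 = d4/4 = -11
Walk from origin (0, 0):
  seg 1: left by d6 = -42/5 → (42/5, 0)
  seg 2: right by d1 = 8 → (82/5, 0)
  seg 3: left by d5 = 12/5 → (14, 0)
  seg 4: down by d6 = -42/5 → (14, 42/5)
  seg 5: right by d2 = 4 → (18, 42/5)
  seg 6: left by d6 = -42/5 → (132/5, 42/5)
  seg 7: up by d8 = -11 → (132/5, -13/5)
  seg 8: left by d2 = 4 → (112/5, -13/5)
  seg 9: left by d8 = -11 → (167/5, -13/5)
  seg 10: left by d6 = -42/5 → (209/5, -13/5)

d4 = -44
d5 = 12/5
d6 = -42/5
d7 = 24/5
d8 = -11
endpoint = (209/5, -13/5)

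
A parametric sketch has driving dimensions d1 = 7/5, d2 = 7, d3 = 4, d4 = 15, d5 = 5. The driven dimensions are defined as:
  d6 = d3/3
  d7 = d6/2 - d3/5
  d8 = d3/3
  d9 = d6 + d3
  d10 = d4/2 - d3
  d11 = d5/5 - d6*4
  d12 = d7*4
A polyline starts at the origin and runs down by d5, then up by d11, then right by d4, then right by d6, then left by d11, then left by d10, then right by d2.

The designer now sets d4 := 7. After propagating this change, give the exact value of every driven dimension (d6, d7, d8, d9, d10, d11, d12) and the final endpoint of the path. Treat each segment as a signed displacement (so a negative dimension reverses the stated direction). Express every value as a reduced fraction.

d6 = 4/3
d7 = -2/15
d8 = 4/3
d9 = 16/3
d10 = -1/2
d11 = -13/3
d12 = -8/15
endpoint = (121/6, -28/3)

Apply edit: d4 := 7
  d6 = d3/3 = 4/3
  d7 = d6/2 - d3/5 = -2/15
  d8 = d3/3 = 4/3
  d9 = d6 + d3 = 16/3
  d10 = d4/2 - d3 = -1/2
  d11 = d5/5 - d6*4 = -13/3
  d12 = d7*4 = -8/15
Walk from origin (0, 0):
  seg 1: down by d5 = 5 → (0, -5)
  seg 2: up by d11 = -13/3 → (0, -28/3)
  seg 3: right by d4 = 7 → (7, -28/3)
  seg 4: right by d6 = 4/3 → (25/3, -28/3)
  seg 5: left by d11 = -13/3 → (38/3, -28/3)
  seg 6: left by d10 = -1/2 → (79/6, -28/3)
  seg 7: right by d2 = 7 → (121/6, -28/3)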